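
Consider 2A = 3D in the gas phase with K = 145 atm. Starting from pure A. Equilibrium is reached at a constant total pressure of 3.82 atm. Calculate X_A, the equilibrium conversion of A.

X = 0.815

Let X = conversion of A (basis 1 mol A); extent of reaction ξ = 0.5X.
Mole table: n_A = 1 − X; n_D = 1.5X.
Total moles n_T = 1 + 0.5X.
Mole fractions y_i = n_i/n_T; K = p_D^3 / (p_A^2) with p_i = y_i·P.
Substituting and setting equal to 145 atm gives a polynomial in X; the root in (0,1) is X = 0.815.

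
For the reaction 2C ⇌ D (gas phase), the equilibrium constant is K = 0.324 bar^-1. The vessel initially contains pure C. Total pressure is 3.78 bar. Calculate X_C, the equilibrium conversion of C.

X = 0.588

Basis: 1 mol C initially; let X = conversion of C. Extent ξ = 0.5X.
Species balance: n_C = 1 − X; n_D = 0.5X.
n_T = Σnᵢ = 1 − 0.5X.
y_i = n_i/n_T, p_i = y_i·P. K = p_D / (p_C^2).
Equating to 0.324 bar^-1 and solving on 0 < X < 1: X = 0.588.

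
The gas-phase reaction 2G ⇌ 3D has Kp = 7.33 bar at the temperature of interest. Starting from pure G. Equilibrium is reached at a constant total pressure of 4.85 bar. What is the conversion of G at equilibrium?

Basis: 1 mol G initially; let X = conversion of G. Extent ξ = 0.5X.
Moles: n_G = 1 − X; n_D = 1.5X.
Total moles n_T = 1 + 0.5X.
y_i = n_i/n_T, p_i = y_i·P. Kp = p_D^3 / (p_G^2).
Substituting and setting equal to 7.33 bar gives a polynomial in X; the root in (0,1) is X = 0.512.

X = 0.512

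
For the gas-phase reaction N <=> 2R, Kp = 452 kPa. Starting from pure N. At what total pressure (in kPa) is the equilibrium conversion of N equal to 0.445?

P = 458 kPa

Basis: 1 mol N initially; let X = conversion of N. Extent ξ = X.
Mole table: n_N = 1 − X; n_R = 2X.
Total moles n_T = 1 + X.
Kp = p_R^2 / (p_N) with p_i = (n_i/n_T)·P.
At X = 0.445: the mole-fraction product g(X) = Π y_i^ν_i = 0.9877. Since Kp = g(X)·P^{1}, P = (Kp/g)^(1/1) = (452/0.9877)^(1/1) = 458 kPa.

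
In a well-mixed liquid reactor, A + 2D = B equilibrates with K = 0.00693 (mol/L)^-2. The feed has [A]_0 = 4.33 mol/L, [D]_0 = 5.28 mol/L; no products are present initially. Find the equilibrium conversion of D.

Let X = conversion of D; extent ξ = 5.28X/2 mol/L.
Concentrations: [A] = 4.33 − 2.64X; [D] = 5.28 − 5.28X; [B] = 2.64X.
K = [B] / ([A] [D]^2).
Solving K = 0.00693 for X ∈ (0,1): X = 0.186.

X = 0.186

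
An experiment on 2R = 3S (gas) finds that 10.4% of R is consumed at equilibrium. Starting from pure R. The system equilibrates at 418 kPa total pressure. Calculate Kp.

Take 1 mol R as basis and let X be its fractional conversion, so ξ = 0.5X.
At extent ξ: n_R = 1 − X; n_S = 1.5X.
Total moles n_T = 1 + 0.5X.
At X = 0.104: n_R = 0.896, n_S = 0.156, n_T = 1.05.
p_i = (n_i/n_T)·P. Kp = p_S^3 / (p_R^2) = 1.88 kPa.

Kp = 1.88 kPa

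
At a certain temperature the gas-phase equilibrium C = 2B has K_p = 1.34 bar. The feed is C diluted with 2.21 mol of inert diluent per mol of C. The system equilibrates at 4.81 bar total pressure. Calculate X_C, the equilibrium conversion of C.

X = 0.391

Let X = conversion of C (basis 1 mol C); extent of reaction ξ = X.
Mole table: n_C = 1 − X; n_B = 2X; n_I = 2.21 (inert).
n_T = Σnᵢ = 3.21 + X.
y_i = n_i/n_T, p_i = y_i·P. K_p = p_B^2 / (p_C).
Substituting and setting equal to 1.34 bar gives a polynomial in X; the root in (0,1) is X = 0.391.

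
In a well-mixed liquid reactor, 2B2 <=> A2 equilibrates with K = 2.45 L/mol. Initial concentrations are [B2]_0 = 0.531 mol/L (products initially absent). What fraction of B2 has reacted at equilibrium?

Let X = conversion of B2; extent ξ = 0.531X/2 mol/L.
Concentrations: [B2] = 0.531 − 0.531X; [A2] = 0.266X.
K = [A2] / ([B2]^2).
Equating to 2.45 L/mol: the physical root is X = 0.543.

X = 0.543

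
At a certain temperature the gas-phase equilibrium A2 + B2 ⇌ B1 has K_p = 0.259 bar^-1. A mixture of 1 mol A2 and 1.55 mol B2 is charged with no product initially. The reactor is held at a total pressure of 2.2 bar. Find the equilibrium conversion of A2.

X = 0.244

Take 1 mol A2 as basis and let X be its fractional conversion, so ξ = X.
Moles: n_A2 = 1 − X; n_B2 = 1.55 − X; n_B1 = X.
n_T = Σnᵢ = 2.55 − X.
y_i = n_i/n_T, p_i = y_i·P. K_p = p_B1 / (p_A2 p_B2).
Substituting and setting equal to 0.259 bar^-1 gives a polynomial in X; the root in (0,1) is X = 0.244.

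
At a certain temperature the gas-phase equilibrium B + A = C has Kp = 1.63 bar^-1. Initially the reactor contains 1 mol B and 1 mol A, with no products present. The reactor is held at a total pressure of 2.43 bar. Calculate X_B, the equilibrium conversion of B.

X = 0.551

Basis: 1 mol B initially; let X = conversion of B. Extent ξ = X.
Mole table: n_B = 1 − X; n_A = 1 − X; n_C = X.
Total moles n_T = 2 − X.
y_i = n_i/n_T, p_i = y_i·P. Kp = p_C / (p_B p_A).
Setting this equal to 1.63 bar^-1 and taking the physical root (0 < X < 1) gives X = 0.551.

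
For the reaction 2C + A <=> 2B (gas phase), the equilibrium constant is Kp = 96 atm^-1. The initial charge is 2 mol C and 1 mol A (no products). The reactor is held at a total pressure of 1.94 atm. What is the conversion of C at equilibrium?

X = 0.803

Take 2 mol C as basis and let X be its fractional conversion, so ξ = X.
At extent ξ: n_C = 2 − 2X; n_A = 1 − X; n_B = 2X.
n_T = Σnᵢ = 3 − X.
y_i = n_i/n_T, p_i = y_i·P. Kp = p_B^2 / (p_C^2 p_A).
Substituting and setting equal to 96 atm^-1 gives a polynomial in X; the root in (0,1) is X = 0.803.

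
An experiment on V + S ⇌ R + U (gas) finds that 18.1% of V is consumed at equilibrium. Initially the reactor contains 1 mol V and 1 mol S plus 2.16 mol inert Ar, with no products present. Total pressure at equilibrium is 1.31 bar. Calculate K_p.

K_p = 0.0488

Basis: 1 mol V initially; let X = conversion of V. Extent ξ = X.
Mole table: n_V = 1 − X; n_S = 1 − X; n_R = X; n_U = X; n_I = 2.16 (inert).
Total moles n_T = 4.16 (Δν = 0, constant).
At X = 0.181: n_V = 0.819, n_S = 0.819, n_R = 0.181, n_U = 0.181, n_T = 4.16.
p_i = (n_i/n_T)·P. K_p = p_R p_U / (p_V p_S) = 0.0488.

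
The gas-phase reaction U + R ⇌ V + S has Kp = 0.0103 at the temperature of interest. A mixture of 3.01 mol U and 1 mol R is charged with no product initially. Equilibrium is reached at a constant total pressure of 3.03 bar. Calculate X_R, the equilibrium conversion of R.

X = 0.157

Take 1 mol R as basis and let X be its fractional conversion, so ξ = X.
At extent ξ: n_U = 3.01 − X; n_R = 1 − X; n_V = X; n_S = X.
Total moles n_T = 4.01 (Δν = 0, constant).
Mole fractions y_i = n_i/n_T; Kp = p_V p_S / (p_U p_R) with p_i = y_i·P.
This yields a degree-2 equation in X; solving on (0,1), X = 0.157.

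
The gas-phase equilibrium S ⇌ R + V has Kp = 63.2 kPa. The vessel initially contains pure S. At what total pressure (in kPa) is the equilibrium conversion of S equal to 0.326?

P = 531 kPa

Take 1 mol S as basis and let X be its fractional conversion, so ξ = X.
Species balance: n_S = 1 − X; n_R = X; n_V = X.
Total moles n_T = 1 + X.
Kp = p_R p_V / (p_S) with p_i = (n_i/n_T)·P.
At X = 0.326: the mole-fraction product g(X) = Π y_i^ν_i = 0.1189. Since Kp = g(X)·P^{1}, P = (Kp/g)^(1/1) = (63.2/0.1189)^(1/1) = 531 kPa.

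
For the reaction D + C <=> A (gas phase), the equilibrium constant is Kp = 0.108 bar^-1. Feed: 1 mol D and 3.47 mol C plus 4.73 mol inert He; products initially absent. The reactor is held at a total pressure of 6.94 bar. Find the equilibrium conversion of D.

Take 1 mol D as basis and let X be its fractional conversion, so ξ = X.
Mole table: n_D = 1 − X; n_C = 3.47 − X; n_A = X; n_I = 4.73 (inert).
n_T = Σnᵢ = 9.2 − X.
y_i = n_i/n_T, p_i = y_i·P. Kp = p_A / (p_D p_C).
Setting this equal to 0.108 bar^-1 and taking the physical root (0 < X < 1) gives X = 0.214.

X = 0.214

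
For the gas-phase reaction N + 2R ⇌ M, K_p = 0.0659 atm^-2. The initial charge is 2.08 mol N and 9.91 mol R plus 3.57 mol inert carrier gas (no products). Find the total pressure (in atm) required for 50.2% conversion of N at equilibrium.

Let X = conversion of N (basis 2.08 mol N); extent of reaction ξ = 2.08X.
Mole table: n_N = 2.08 − 2.08X; n_R = 9.91 − 4.16X; n_M = 2.08X; n_I = 3.57 (inert).
n_T = Σnᵢ = 15.6 − 4.16X.
K_p = p_M / (p_N p_R^2) with p_i = (n_i/n_T)·P.
At X = 0.502: the mole-fraction product g(X) = Π y_i^ν_i = 2.99. Since K_p = g(X)·P^{-2}, P = (g/K_p)^(1/2) = (2.99/0.0659)^(1/2) = 6.74 atm.

P = 6.74 atm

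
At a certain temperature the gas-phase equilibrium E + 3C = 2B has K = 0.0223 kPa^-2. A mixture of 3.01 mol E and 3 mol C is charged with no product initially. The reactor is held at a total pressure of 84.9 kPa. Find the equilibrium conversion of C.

X = 0.824

Take 3 mol C as basis and let X be its fractional conversion, so ξ = X.
Species balance: n_E = 3.01 − X; n_C = 3 − 3X; n_B = 2X.
n_T = Σnᵢ = 6.01 − 2X.
y_i = n_i/n_T, p_i = y_i·P. K = p_B^2 / (p_E p_C^3).
Equating to 0.0223 kPa^-2 and solving on 0 < X < 1: X = 0.824.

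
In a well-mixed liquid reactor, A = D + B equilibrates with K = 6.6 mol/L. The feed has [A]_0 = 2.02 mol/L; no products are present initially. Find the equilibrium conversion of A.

X = 0.803

Let X = conversion of A; extent ξ = 2.02·X mol/L.
Concentrations: [A] = 2.02 − 2.02X; [D] = 2.02X; [B] = 2.02X.
K = [D] [B] / ([A]).
Solving K = 6.6 for X ∈ (0,1): X = 0.803.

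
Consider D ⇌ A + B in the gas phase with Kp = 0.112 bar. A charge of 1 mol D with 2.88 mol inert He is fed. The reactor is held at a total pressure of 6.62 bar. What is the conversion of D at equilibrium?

X = 0.231

Let X = conversion of D (basis 1 mol D); extent of reaction ξ = X.
Species balance: n_D = 1 − X; n_A = X; n_B = X; n_I = 2.88 (inert).
n_T = Σnᵢ = 3.88 + X.
With p_i = (n_i/n_T)P, Kp = p_A p_B / (p_D).
This yields a degree-2 equation in X; solving on (0,1), X = 0.231.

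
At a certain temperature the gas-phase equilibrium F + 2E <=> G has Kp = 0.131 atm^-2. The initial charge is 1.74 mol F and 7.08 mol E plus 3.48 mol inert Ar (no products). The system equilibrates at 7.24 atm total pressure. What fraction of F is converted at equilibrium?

X = 0.618

Take 1.74 mol F as basis and let X be its fractional conversion, so ξ = 1.74X.
Moles: n_F = 1.74 − 1.74X; n_E = 7.08 − 3.48X; n_G = 1.74X; n_I = 3.48 (inert).
Summing: n_T = 12.3 − 3.48X.
Mole fractions y_i = n_i/n_T; Kp = p_G / (p_F p_E^2) with p_i = y_i·P.
Equating to 0.131 atm^-2 and solving on 0 < X < 1: X = 0.618.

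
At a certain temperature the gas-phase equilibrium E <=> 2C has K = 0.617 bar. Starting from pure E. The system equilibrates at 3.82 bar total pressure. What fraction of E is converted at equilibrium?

X = 0.197

Basis: 1 mol E initially; let X = conversion of E. Extent ξ = X.
Mole table: n_E = 1 − X; n_C = 2X.
Summing: n_T = 1 + X.
y_i = n_i/n_T, p_i = y_i·P. K = p_C^2 / (p_E).
Substituting and setting equal to 0.617 bar gives a polynomial in X; the root in (0,1) is X = 0.197.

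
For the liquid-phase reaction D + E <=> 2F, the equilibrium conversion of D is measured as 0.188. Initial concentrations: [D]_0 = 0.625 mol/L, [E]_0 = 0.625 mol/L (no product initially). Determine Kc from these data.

Let X = conversion of D.
Concentrations: [D] = 0.625 − 0.625X; [E] = 0.625 − 0.625X; [F] = 1.25X.
At X = 0.188: [D] = 0.508, [E] = 0.508, [F] = 0.235.
Kc = [F]^2 / ([D] [E]) = 0.214.

Kc = 0.214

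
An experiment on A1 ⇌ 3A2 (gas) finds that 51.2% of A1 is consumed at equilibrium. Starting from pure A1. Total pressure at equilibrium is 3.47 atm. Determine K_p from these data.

K_p = 21.8 atm^2

Basis: 1 mol A1 initially; let X = conversion of A1. Extent ξ = X.
Mole table: n_A1 = 1 − X; n_A2 = 3X.
Summing: n_T = 1 + 2X.
At X = 0.512: n_A1 = 0.488, n_A2 = 1.54, n_T = 2.02.
p_i = (n_i/n_T)·P. K_p = p_A2^3 / (p_A1) = 21.8 atm^2.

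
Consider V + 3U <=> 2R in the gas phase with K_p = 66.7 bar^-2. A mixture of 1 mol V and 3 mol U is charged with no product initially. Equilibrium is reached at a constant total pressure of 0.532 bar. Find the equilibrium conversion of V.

Basis: 1 mol V initially; let X = conversion of V. Extent ξ = X.
At extent ξ: n_V = 1 − X; n_U = 3 − 3X; n_R = 2X.
n_T = Σnᵢ = 4 − 2X.
Mole fractions y_i = n_i/n_T; K_p = p_R^2 / (p_V p_U^3) with p_i = y_i·P.
Equating to 66.7 bar^-2 and solving on 0 < X < 1: X = 0.612.

X = 0.612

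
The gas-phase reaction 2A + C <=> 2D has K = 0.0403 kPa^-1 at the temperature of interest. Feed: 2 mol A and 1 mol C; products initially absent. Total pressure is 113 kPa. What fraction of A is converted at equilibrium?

X = 0.490

Take 2 mol A as basis and let X be its fractional conversion, so ξ = X.
Species balance: n_A = 2 − 2X; n_C = 1 − X; n_D = 2X.
n_T = Σnᵢ = 3 − X.
Mole fractions y_i = n_i/n_T; K = p_D^2 / (p_A^2 p_C) with p_i = y_i·P.
Equating to 0.0403 kPa^-1 and solving on 0 < X < 1: X = 0.490.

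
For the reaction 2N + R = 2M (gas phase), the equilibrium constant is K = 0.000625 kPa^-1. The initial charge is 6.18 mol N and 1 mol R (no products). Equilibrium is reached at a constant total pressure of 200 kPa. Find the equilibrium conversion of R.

Let X = conversion of R (basis 1 mol R); extent of reaction ξ = X.
Species balance: n_N = 6.18 − 2X; n_R = 1 − X; n_M = 2X.
n_T = Σnᵢ = 7.18 − X.
Mole fractions y_i = n_i/n_T; K = p_M^2 / (p_N^2 p_R) with p_i = y_i·P.
Setting this equal to 0.000625 kPa^-1 and taking the physical root (0 < X < 1) gives X = 0.311.

X = 0.311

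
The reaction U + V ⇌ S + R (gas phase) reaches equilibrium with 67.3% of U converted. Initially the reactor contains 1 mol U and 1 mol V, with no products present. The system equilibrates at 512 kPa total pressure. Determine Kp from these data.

Let X = conversion of U (basis 1 mol U); extent of reaction ξ = X.
Species balance: n_U = 1 − X; n_V = 1 − X; n_S = X; n_R = X.
Total moles n_T = 2 (Δν = 0, constant).
At X = 0.673: n_U = 0.327, n_V = 0.327, n_S = 0.673, n_R = 0.673, n_T = 2.
p_i = (n_i/n_T)·P. Kp = p_S p_R / (p_U p_V) = 4.24.

Kp = 4.24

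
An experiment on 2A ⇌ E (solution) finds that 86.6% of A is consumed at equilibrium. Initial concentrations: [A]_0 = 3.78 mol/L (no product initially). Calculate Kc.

Kc = 6.38 L/mol

Let X = conversion of A.
Concentrations: [A] = 3.78 − 3.78X; [E] = 1.89X.
At X = 0.866: [A] = 0.507, [E] = 1.64.
Kc = [E] / ([A]^2) = 6.38 L/mol.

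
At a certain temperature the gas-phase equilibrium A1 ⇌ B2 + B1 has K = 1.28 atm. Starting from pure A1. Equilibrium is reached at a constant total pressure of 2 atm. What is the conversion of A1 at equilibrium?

Let X = conversion of A1 (basis 1 mol A1); extent of reaction ξ = X.
Mole table: n_A1 = 1 − X; n_B2 = X; n_B1 = X.
Total moles n_T = 1 + X.
Mole fractions y_i = n_i/n_T; K = p_B2 p_B1 / (p_A1) with p_i = y_i·P.
This yields a degree-2 equation in X; solving on (0,1), X = 0.625.

X = 0.625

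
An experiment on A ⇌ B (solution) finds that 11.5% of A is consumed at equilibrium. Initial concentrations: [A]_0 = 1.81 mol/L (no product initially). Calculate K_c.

Let X = conversion of A.
Concentrations: [A] = 1.81 − 1.81X; [B] = 1.81X.
At X = 0.115: [A] = 1.6, [B] = 0.208.
K_c = [B] / ([A]) = 0.13.

K_c = 0.13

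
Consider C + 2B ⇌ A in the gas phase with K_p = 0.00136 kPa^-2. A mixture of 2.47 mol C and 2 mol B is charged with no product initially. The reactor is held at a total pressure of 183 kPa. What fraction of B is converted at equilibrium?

X = 0.851

Take 2 mol B as basis and let X be its fractional conversion, so ξ = X.
Species balance: n_C = 2.47 − X; n_B = 2 − 2X; n_A = X.
Total moles n_T = 4.47 − 2X.
With p_i = (n_i/n_T)P, K_p = p_A / (p_C p_B^2).
Setting this equal to 0.00136 kPa^-2 and taking the physical root (0 < X < 1) gives X = 0.851.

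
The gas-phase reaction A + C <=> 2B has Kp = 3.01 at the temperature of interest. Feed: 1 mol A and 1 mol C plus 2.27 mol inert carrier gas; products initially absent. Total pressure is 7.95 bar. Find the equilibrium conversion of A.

Take 1 mol A as basis and let X be its fractional conversion, so ξ = X.
Mole table: n_A = 1 − X; n_C = 1 − X; n_B = 2X; n_I = 2.27 (inert).
Total moles n_T = 4.27 (Δν = 0, constant).
Mole fractions y_i = n_i/n_T; Kp = p_B^2 / (p_A p_C) with p_i = y_i·P.
This yields a degree-2 equation in X; solving on (0,1), X = 0.465.

X = 0.465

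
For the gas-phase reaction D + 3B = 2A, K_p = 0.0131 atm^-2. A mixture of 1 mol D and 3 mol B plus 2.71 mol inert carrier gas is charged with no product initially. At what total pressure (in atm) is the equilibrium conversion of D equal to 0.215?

P = 7.37 atm

Let X = conversion of D (basis 1 mol D); extent of reaction ξ = X.
Moles: n_D = 1 − X; n_B = 3 − 3X; n_A = 2X; n_I = 2.71 (inert).
Total moles n_T = 6.71 − 2X.
K_p = p_A^2 / (p_D p_B^3) with p_i = (n_i/n_T)·P.
At X = 0.215: the mole-fraction product g(X) = Π y_i^ν_i = 0.7112. Since K_p = g(X)·P^{-2}, P = (g/K_p)^(1/2) = (0.7112/0.0131)^(1/2) = 7.37 atm.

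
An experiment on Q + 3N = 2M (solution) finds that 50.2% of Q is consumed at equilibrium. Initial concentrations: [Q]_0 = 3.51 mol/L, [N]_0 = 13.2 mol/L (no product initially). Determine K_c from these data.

K_c = 0.0143 (mol/L)^-2

Let X = conversion of Q.
Concentrations: [Q] = 3.51 − 3.51X; [N] = 13.2 − 10.5X; [M] = 7.02X.
At X = 0.502: [Q] = 1.75, [N] = 7.91, [M] = 3.52.
K_c = [M]^2 / ([Q] [N]^3) = 0.0143 (mol/L)^-2.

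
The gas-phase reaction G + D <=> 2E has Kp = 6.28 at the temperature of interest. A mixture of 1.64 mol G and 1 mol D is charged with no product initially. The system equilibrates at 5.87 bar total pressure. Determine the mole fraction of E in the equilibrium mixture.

y_E = 0.520

Let X = conversion of D (basis 1 mol D); extent of reaction ξ = X.
Species balance: n_G = 1.64 − X; n_D = 1 − X; n_E = 2X.
Since Δν = 0, n_T = 2.64 throughout.
y_i = n_i/n_T, p_i = y_i·P. Kp = p_E^2 / (p_G p_D).
Equating to 6.28 and solving on 0 < X < 1: X = 0.686.
Then n_E = 1.37, n_T = 2.64, so y_E = 0.520.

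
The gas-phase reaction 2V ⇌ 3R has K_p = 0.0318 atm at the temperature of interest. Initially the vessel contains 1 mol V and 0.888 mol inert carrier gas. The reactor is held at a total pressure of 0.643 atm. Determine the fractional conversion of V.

X = 0.254

Take 1 mol V as basis and let X be its fractional conversion, so ξ = 0.5X.
Species balance: n_V = 1 − X; n_R = 1.5X; n_I = 0.888 (inert).
n_T = Σnᵢ = 1.89 + 0.5X.
With p_i = (n_i/n_T)P, K_p = p_R^3 / (p_V^2).
This yields a degree-3 equation in X; solving on (0,1), X = 0.254.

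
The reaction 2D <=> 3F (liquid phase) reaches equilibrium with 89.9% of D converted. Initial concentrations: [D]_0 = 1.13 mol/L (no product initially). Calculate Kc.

Let X = conversion of D.
Concentrations: [D] = 1.13 − 1.13X; [F] = 1.69X.
At X = 0.899: [D] = 0.114, [F] = 1.52.
Kc = [F]^3 / ([D]^2) = 272 mol/L.

Kc = 272 mol/L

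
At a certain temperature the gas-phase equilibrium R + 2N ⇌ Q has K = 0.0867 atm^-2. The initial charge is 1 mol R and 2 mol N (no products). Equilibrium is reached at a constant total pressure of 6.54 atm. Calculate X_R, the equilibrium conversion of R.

Let X = conversion of R (basis 1 mol R); extent of reaction ξ = X.
At extent ξ: n_R = 1 − X; n_N = 2 − 2X; n_Q = X.
Summing: n_T = 3 − 2X.
With p_i = (n_i/n_T)P, K = p_Q / (p_R p_N^2).
Substituting and setting equal to 0.0867 atm^-2 gives a polynomial in X; the root in (0,1) is X = 0.487.

X = 0.487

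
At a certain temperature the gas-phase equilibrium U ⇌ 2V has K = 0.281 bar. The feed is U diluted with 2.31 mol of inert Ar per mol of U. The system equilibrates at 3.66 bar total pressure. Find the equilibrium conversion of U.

Let X = conversion of U (basis 1 mol U); extent of reaction ξ = X.
Species balance: n_U = 1 − X; n_V = 2X; n_I = 2.31 (inert).
Summing: n_T = 3.31 + X.
With p_i = (n_i/n_T)P, K = p_V^2 / (p_U).
Substituting and setting equal to 0.281 bar gives a polynomial in X; the root in (0,1) is X = 0.229.

X = 0.229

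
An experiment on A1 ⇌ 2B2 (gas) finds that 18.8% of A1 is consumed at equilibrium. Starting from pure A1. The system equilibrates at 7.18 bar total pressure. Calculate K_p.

K_p = 1.05 bar

Take 1 mol A1 as basis and let X be its fractional conversion, so ξ = X.
Moles: n_A1 = 1 − X; n_B2 = 2X.
Summing: n_T = 1 + X.
At X = 0.188: n_A1 = 0.812, n_B2 = 0.376, n_T = 1.19.
p_i = (n_i/n_T)·P. K_p = p_B2^2 / (p_A1) = 1.05 bar.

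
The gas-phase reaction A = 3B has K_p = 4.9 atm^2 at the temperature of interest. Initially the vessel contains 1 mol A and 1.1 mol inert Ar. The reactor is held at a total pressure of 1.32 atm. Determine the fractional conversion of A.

X = 0.717

Take 1 mol A as basis and let X be its fractional conversion, so ξ = X.
At extent ξ: n_A = 1 − X; n_B = 3X; n_I = 1.1 (inert).
Total moles n_T = 2.1 + 2X.
Mole fractions y_i = n_i/n_T; K_p = p_B^3 / (p_A) with p_i = y_i·P.
Substituting and setting equal to 4.9 atm^2 gives a polynomial in X; the root in (0,1) is X = 0.717.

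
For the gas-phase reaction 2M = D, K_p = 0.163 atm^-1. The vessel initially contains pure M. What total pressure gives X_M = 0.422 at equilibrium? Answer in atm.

P = 3.06 atm

Basis: 1 mol M initially; let X = conversion of M. Extent ξ = 0.5X.
Moles: n_M = 1 − X; n_D = 0.5X.
n_T = Σnᵢ = 1 − 0.5X.
K_p = p_D / (p_M^2) with p_i = (n_i/n_T)·P.
At X = 0.422: the mole-fraction product g(X) = Π y_i^ν_i = 0.4983. Since K_p = g(X)·P^{-1}, P = (g/K_p)^(1/1) = (0.4983/0.163)^(1/1) = 3.06 atm.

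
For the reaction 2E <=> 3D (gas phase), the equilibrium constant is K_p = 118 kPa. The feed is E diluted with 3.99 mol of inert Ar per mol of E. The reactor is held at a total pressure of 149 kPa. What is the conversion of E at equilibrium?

Basis: 1 mol E initially; let X = conversion of E. Extent ξ = 0.5X.
Moles: n_E = 1 − X; n_D = 1.5X; n_I = 3.99 (inert).
Total moles n_T = 4.99 + 0.5X.
Mole fractions y_i = n_i/n_T; K_p = p_D^3 / (p_E^2) with p_i = y_i·P.
This yields a degree-3 equation in X; solving on (0,1), X = 0.592.

X = 0.592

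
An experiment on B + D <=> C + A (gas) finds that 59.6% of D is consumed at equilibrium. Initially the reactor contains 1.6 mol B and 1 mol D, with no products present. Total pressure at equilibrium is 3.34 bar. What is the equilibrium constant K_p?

Take 1 mol D as basis and let X be its fractional conversion, so ξ = X.
Mole table: n_B = 1.6 − X; n_D = 1 − X; n_C = X; n_A = X.
n_T stays at 2.6 (no change in mole number).
At X = 0.596: n_B = 1, n_D = 0.404, n_C = 0.596, n_A = 0.596, n_T = 2.6.
p_i = (n_i/n_T)·P. K_p = p_C p_A / (p_B p_D) = 0.876.

K_p = 0.876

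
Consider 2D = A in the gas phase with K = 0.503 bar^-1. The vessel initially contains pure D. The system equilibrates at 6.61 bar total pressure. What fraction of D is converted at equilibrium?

X = 0.736

Let X = conversion of D (basis 1 mol D); extent of reaction ξ = 0.5X.
At extent ξ: n_D = 1 − X; n_A = 0.5X.
Total moles n_T = 1 − 0.5X.
With p_i = (n_i/n_T)P, K = p_A / (p_D^2).
This yields a degree-2 equation in X; solving on (0,1), X = 0.736.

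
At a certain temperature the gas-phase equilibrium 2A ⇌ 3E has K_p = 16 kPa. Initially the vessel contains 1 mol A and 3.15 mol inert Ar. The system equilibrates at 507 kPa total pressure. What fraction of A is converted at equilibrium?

X = 0.276

Basis: 1 mol A initially; let X = conversion of A. Extent ξ = 0.5X.
Moles: n_A = 1 − X; n_E = 1.5X; n_I = 3.15 (inert).
n_T = Σnᵢ = 4.15 + 0.5X.
y_i = n_i/n_T, p_i = y_i·P. K_p = p_E^3 / (p_A^2).
Equating to 16 kPa and solving on 0 < X < 1: X = 0.276.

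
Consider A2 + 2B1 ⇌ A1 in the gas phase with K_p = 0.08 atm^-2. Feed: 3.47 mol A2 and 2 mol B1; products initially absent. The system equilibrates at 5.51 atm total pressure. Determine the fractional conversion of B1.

Take 2 mol B1 as basis and let X be its fractional conversion, so ξ = X.
Mole table: n_A2 = 3.47 − X; n_B1 = 2 − 2X; n_A1 = X.
Summing: n_T = 5.47 − 2X.
Mole fractions y_i = n_i/n_T; K_p = p_A1 / (p_A2 p_B1^2) with p_i = y_i·P.
Substituting and setting equal to 0.08 atm^-2 gives a polynomial in X; the root in (0,1) is X = 0.439.

X = 0.439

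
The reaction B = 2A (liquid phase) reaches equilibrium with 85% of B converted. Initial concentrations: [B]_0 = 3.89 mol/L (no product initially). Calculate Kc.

Let X = conversion of B.
Concentrations: [B] = 3.89 − 3.89X; [A] = 7.78X.
At X = 0.85: [B] = 0.583, [A] = 6.61.
Kc = [A]^2 / ([B]) = 74.9 mol/L.

Kc = 74.9 mol/L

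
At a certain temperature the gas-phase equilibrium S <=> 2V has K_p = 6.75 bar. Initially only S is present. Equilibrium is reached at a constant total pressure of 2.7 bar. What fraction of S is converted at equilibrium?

Basis: 1 mol S initially; let X = conversion of S. Extent ξ = X.
Moles: n_S = 1 − X; n_V = 2X.
Total moles n_T = 1 + X.
With p_i = (n_i/n_T)P, K_p = p_V^2 / (p_S).
This yields a degree-2 equation in X; solving on (0,1), X = 0.620.

X = 0.620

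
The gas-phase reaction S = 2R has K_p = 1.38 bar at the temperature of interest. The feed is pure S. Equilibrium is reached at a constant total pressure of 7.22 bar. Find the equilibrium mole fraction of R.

Let X = conversion of S (basis 1 mol S); extent of reaction ξ = X.
Mole table: n_S = 1 − X; n_R = 2X.
Total moles n_T = 1 + X.
With p_i = (n_i/n_T)P, K_p = p_R^2 / (p_S).
This yields a degree-2 equation in X; solving on (0,1), X = 0.214.
Then n_R = 0.427, n_T = 1.21, so y_R = 0.352.

y_R = 0.352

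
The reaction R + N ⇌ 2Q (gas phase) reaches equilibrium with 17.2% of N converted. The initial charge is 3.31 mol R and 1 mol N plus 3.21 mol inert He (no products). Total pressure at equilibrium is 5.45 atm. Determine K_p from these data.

Let X = conversion of N (basis 1 mol N); extent of reaction ξ = X.
Species balance: n_R = 3.31 − X; n_N = 1 − X; n_Q = 2X; n_I = 3.21 (inert).
Total moles n_T = 7.52 (Δν = 0, constant).
At X = 0.172: n_R = 3.14, n_N = 0.828, n_Q = 0.344, n_T = 7.52.
p_i = (n_i/n_T)·P. K_p = p_Q^2 / (p_R p_N) = 0.0455.

K_p = 0.0455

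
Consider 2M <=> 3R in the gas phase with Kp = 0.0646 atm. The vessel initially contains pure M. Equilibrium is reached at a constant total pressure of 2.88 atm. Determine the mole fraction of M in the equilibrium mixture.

y_M = 0.764

Basis: 1 mol M initially; let X = conversion of M. Extent ξ = 0.5X.
At extent ξ: n_M = 1 − X; n_R = 1.5X.
n_T = Σnᵢ = 1 + 0.5X.
With p_i = (n_i/n_T)P, Kp = p_R^3 / (p_M^2).
This yields a degree-3 equation in X; solving on (0,1), X = 0.171.
Then n_M = 0.829, n_T = 1.09, so y_M = 0.764.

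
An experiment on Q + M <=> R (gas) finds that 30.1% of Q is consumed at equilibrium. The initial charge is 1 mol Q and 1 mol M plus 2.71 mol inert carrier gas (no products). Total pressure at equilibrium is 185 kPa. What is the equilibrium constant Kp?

Take 1 mol Q as basis and let X be its fractional conversion, so ξ = X.
Mole table: n_Q = 1 − X; n_M = 1 − X; n_R = X; n_I = 2.71 (inert).
Summing: n_T = 4.71 − X.
At X = 0.301: n_Q = 0.699, n_M = 0.699, n_R = 0.301, n_T = 4.41.
p_i = (n_i/n_T)·P. Kp = p_R / (p_Q p_M) = 0.0147 kPa^-1.

Kp = 0.0147 kPa^-1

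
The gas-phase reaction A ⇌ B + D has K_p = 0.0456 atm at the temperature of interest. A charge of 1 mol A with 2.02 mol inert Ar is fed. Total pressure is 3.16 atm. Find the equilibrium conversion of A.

X = 0.193

Take 1 mol A as basis and let X be its fractional conversion, so ξ = X.
At extent ξ: n_A = 1 − X; n_B = X; n_D = X; n_I = 2.02 (inert).
n_T = Σnᵢ = 3.02 + X.
With p_i = (n_i/n_T)P, K_p = p_B p_D / (p_A).
Setting this equal to 0.0456 atm and taking the physical root (0 < X < 1) gives X = 0.193.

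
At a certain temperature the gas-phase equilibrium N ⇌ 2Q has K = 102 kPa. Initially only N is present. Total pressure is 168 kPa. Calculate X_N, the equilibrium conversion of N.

Take 1 mol N as basis and let X be its fractional conversion, so ξ = X.
Species balance: n_N = 1 − X; n_Q = 2X.
Summing: n_T = 1 + X.
y_i = n_i/n_T, p_i = y_i·P. K = p_Q^2 / (p_N).
Equating to 102 kPa and solving on 0 < X < 1: X = 0.363.

X = 0.363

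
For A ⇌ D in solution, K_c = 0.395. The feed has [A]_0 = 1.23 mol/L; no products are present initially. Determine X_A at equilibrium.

Let X = conversion of A; extent ξ = 1.23·X mol/L.
Concentrations: [A] = 1.23 − 1.23X; [D] = 1.23X.
K_c = [D] / ([A]).
This equals 0.395 at X = 0.283 (the root in 0 < X < 1).

X = 0.283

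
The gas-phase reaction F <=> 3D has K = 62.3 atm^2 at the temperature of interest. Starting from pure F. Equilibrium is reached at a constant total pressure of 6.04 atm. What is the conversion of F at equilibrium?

Let X = conversion of F (basis 1 mol F); extent of reaction ξ = X.
Moles: n_F = 1 − X; n_D = 3X.
n_T = Σnᵢ = 1 + 2X.
With p_i = (n_i/n_T)P, K = p_D^3 / (p_F).
Substituting and setting equal to 62.3 atm^2 gives a polynomial in X; the root in (0,1) is X = 0.502.

X = 0.502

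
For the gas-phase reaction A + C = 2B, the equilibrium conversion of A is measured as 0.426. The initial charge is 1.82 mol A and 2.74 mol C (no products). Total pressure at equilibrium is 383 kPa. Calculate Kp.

Take 1.82 mol A as basis and let X be its fractional conversion, so ξ = 1.82X.
At extent ξ: n_A = 1.82 − 1.82X; n_C = 2.74 − 1.82X; n_B = 3.64X.
Total moles n_T = 4.56 (Δν = 0, constant).
At X = 0.426: n_A = 1.04, n_C = 1.96, n_B = 1.55, n_T = 4.56.
p_i = (n_i/n_T)·P. Kp = p_B^2 / (p_A p_C) = 1.17.

Kp = 1.17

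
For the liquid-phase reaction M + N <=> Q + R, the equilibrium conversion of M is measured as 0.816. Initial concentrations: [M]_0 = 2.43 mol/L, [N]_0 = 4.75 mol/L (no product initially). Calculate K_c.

K_c = 3.18

Let X = conversion of M.
Concentrations: [M] = 2.43 − 2.43X; [N] = 4.75 − 2.43X; [Q] = 2.43X; [R] = 2.43X.
At X = 0.816: [M] = 0.447, [N] = 2.77, [Q] = 1.98, [R] = 1.98.
K_c = [Q] [R] / ([M] [N]) = 3.18.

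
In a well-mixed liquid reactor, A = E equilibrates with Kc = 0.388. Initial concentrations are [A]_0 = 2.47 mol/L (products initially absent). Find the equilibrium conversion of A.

Let X = conversion of A; extent ξ = 2.47·X mol/L.
Concentrations: [A] = 2.47 − 2.47X; [E] = 2.47X.
Kc = [E] / ([A]).
Solving Kc = 0.388 for X ∈ (0,1): X = 0.280.

X = 0.280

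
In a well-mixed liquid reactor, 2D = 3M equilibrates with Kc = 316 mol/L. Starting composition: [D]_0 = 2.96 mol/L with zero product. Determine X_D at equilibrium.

Let X = conversion of D; extent ξ = 2.96X/2 mol/L.
Concentrations: [D] = 2.96 − 2.96X; [M] = 4.44X.
Kc = [M]^3 / ([D]^2).
This equals 316 at X = 0.859 (the root in 0 < X < 1).

X = 0.859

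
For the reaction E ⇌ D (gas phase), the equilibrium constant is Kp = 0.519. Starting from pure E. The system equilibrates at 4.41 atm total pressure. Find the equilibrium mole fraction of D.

Take 1 mol E as basis and let X be its fractional conversion, so ξ = X.
Species balance: n_E = 1 − X; n_D = X.
Total moles n_T = 1 (Δν = 0, constant).
Mole fractions y_i = n_i/n_T; Kp = p_D / (p_E) with p_i = y_i·P.
Substituting and setting equal to 0.519 gives a polynomial in X; the root in (0,1) is X = 0.342.
Then n_D = 0.342, n_T = 1, so y_D = 0.342.

y_D = 0.342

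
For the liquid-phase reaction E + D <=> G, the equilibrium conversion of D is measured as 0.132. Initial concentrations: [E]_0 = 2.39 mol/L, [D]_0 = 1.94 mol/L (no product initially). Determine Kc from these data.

Kc = 0.0713 L/mol

Let X = conversion of D.
Concentrations: [E] = 2.39 − 1.94X; [D] = 1.94 − 1.94X; [G] = 1.94X.
At X = 0.132: [E] = 2.13, [D] = 1.68, [G] = 0.256.
Kc = [G] / ([E] [D]) = 0.0713 L/mol.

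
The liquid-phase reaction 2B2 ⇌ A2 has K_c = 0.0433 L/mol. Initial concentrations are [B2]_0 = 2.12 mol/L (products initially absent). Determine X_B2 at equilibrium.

X = 0.137

Let X = conversion of B2; extent ξ = 2.12X/2 mol/L.
Concentrations: [B2] = 2.12 − 2.12X; [A2] = 1.06X.
K_c = [A2] / ([B2]^2).
Setting equal to 0.0433 and solving for X on (0,1) gives X = 0.137.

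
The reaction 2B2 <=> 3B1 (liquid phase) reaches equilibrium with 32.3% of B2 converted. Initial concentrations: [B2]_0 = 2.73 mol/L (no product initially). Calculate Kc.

Kc = 0.677 mol/L

Let X = conversion of B2.
Concentrations: [B2] = 2.73 − 2.73X; [B1] = 4.09X.
At X = 0.323: [B2] = 1.85, [B1] = 1.32.
Kc = [B1]^3 / ([B2]^2) = 0.677 mol/L.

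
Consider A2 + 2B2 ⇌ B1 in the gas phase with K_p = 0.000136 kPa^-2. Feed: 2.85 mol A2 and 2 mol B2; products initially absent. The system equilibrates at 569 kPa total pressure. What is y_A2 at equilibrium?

y_A2 = 0.635

Basis: 2 mol B2 initially; let X = conversion of B2. Extent ξ = X.
Species balance: n_A2 = 2.85 − X; n_B2 = 2 − 2X; n_B1 = X.
Summing: n_T = 4.85 − 2X.
With p_i = (n_i/n_T)P, K_p = p_B1 / (p_A2 p_B2^2).
Setting this equal to 0.000136 kPa^-2 and taking the physical root (0 < X < 1) gives X = 0.845.
Then n_A2 = 2, n_T = 3.16, so y_A2 = 0.635.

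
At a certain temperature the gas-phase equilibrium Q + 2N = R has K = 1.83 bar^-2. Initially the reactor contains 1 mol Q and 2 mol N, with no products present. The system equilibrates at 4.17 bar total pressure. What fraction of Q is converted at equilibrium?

X = 0.765

Let X = conversion of Q (basis 1 mol Q); extent of reaction ξ = X.
Moles: n_Q = 1 − X; n_N = 2 − 2X; n_R = X.
Total moles n_T = 3 − 2X.
y_i = n_i/n_T, p_i = y_i·P. K = p_R / (p_Q p_N^2).
Setting this equal to 1.83 bar^-2 and taking the physical root (0 < X < 1) gives X = 0.765.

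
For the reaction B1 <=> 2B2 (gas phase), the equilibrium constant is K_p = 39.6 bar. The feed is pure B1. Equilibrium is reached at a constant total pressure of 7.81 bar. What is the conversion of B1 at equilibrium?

X = 0.748

Take 1 mol B1 as basis and let X be its fractional conversion, so ξ = X.
Species balance: n_B1 = 1 − X; n_B2 = 2X.
Total moles n_T = 1 + X.
Mole fractions y_i = n_i/n_T; K_p = p_B2^2 / (p_B1) with p_i = y_i·P.
This yields a degree-2 equation in X; solving on (0,1), X = 0.748.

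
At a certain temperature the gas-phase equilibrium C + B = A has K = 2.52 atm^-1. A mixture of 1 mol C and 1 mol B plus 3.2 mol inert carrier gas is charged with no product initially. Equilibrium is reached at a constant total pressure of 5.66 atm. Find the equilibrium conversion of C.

X = 0.570

Let X = conversion of C (basis 1 mol C); extent of reaction ξ = X.
Moles: n_C = 1 − X; n_B = 1 − X; n_A = X; n_I = 3.2 (inert).
n_T = Σnᵢ = 5.2 − X.
Mole fractions y_i = n_i/n_T; K = p_A / (p_C p_B) with p_i = y_i·P.
This yields a degree-2 equation in X; solving on (0,1), X = 0.570.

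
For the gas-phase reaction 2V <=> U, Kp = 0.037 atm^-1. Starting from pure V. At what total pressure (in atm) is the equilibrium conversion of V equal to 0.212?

P = 4.12 atm

Let X = conversion of V (basis 1 mol V); extent of reaction ξ = 0.5X.
Moles: n_V = 1 − X; n_U = 0.5X.
Total moles n_T = 1 − 0.5X.
Kp = p_U / (p_V^2) with p_i = (n_i/n_T)·P.
At X = 0.212: the mole-fraction product g(X) = Π y_i^ν_i = 0.1526. Since Kp = g(X)·P^{-1}, P = (g/Kp)^(1/1) = (0.1526/0.037)^(1/1) = 4.12 atm.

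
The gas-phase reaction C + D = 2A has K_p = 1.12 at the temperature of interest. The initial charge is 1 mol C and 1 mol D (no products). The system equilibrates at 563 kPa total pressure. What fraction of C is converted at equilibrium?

X = 0.346

Take 1 mol C as basis and let X be its fractional conversion, so ξ = X.
Species balance: n_C = 1 − X; n_D = 1 − X; n_A = 2X.
n_T stays at 2 (no change in mole number).
y_i = n_i/n_T, p_i = y_i·P. K_p = p_A^2 / (p_C p_D).
Substituting and setting equal to 1.12 gives a polynomial in X; the root in (0,1) is X = 0.346.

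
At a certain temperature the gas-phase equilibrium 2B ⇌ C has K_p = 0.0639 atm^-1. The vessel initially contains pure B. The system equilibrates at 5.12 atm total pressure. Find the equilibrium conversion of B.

Basis: 1 mol B initially; let X = conversion of B. Extent ξ = 0.5X.
Mole table: n_B = 1 − X; n_C = 0.5X.
Total moles n_T = 1 − 0.5X.
With p_i = (n_i/n_T)P, K_p = p_C / (p_B^2).
Substituting and setting equal to 0.0639 atm^-1 gives a polynomial in X; the root in (0,1) is X = 0.342.

X = 0.342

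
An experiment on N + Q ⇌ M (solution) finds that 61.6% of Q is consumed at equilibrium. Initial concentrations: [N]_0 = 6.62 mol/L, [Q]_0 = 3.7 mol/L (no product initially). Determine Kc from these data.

Kc = 0.37 L/mol

Let X = conversion of Q.
Concentrations: [N] = 6.62 − 3.7X; [Q] = 3.7 − 3.7X; [M] = 3.7X.
At X = 0.616: [N] = 4.34, [Q] = 1.42, [M] = 2.28.
Kc = [M] / ([N] [Q]) = 0.37 L/mol.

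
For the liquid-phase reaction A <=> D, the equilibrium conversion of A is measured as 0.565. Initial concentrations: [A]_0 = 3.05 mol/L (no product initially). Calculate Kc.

Kc = 1.3

Let X = conversion of A.
Concentrations: [A] = 3.05 − 3.05X; [D] = 3.05X.
At X = 0.565: [A] = 1.33, [D] = 1.72.
Kc = [D] / ([A]) = 1.3.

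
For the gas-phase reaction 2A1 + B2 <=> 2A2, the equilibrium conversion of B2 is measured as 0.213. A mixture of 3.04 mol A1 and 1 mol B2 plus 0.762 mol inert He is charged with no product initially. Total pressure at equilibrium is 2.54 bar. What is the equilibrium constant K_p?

Basis: 1 mol B2 initially; let X = conversion of B2. Extent ξ = X.
Species balance: n_A1 = 3.04 − 2X; n_B2 = 1 − X; n_A2 = 2X; n_I = 0.762 (inert).
Summing: n_T = 4.8 − X.
At X = 0.213: n_A1 = 2.61, n_B2 = 0.787, n_A2 = 0.426, n_T = 4.59.
p_i = (n_i/n_T)·P. K_p = p_A2^2 / (p_A1^2 p_B2) = 0.061 bar^-1.

K_p = 0.061 bar^-1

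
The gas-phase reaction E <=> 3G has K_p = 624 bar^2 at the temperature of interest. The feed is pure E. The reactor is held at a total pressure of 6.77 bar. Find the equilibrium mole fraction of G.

y_G = 0.939

Basis: 1 mol E initially; let X = conversion of E. Extent ξ = X.
Moles: n_E = 1 − X; n_G = 3X.
Total moles n_T = 1 + 2X.
Mole fractions y_i = n_i/n_T; K_p = p_G^3 / (p_E) with p_i = y_i·P.
Equating to 624 bar^2 and solving on 0 < X < 1: X = 0.837.
Then n_G = 2.51, n_T = 2.67, so y_G = 0.939.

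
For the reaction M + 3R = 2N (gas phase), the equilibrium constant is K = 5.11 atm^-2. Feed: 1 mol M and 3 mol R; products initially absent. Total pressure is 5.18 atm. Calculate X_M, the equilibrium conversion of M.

Take 1 mol M as basis and let X be its fractional conversion, so ξ = X.
Mole table: n_M = 1 − X; n_R = 3 − 3X; n_N = 2X.
n_T = Σnᵢ = 4 − 2X.
With p_i = (n_i/n_T)P, K = p_N^2 / (p_M p_R^3).
Substituting and setting equal to 5.11 atm^-2 gives a polynomial in X; the root in (0,1) is X = 0.752.

X = 0.752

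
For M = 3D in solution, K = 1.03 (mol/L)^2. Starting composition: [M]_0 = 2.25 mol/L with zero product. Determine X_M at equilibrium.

X = 0.183

Let X = conversion of M; extent ξ = 2.25·X mol/L.
Concentrations: [M] = 2.25 − 2.25X; [D] = 6.75X.
K = [D]^3 / ([M]).
Solving K = 1.03 for X ∈ (0,1): X = 0.183.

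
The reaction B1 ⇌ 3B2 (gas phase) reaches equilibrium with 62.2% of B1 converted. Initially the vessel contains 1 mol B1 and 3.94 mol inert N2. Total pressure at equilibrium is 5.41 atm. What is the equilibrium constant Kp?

Let X = conversion of B1 (basis 1 mol B1); extent of reaction ξ = X.
Species balance: n_B1 = 1 − X; n_B2 = 3X; n_I = 3.94 (inert).
Total moles n_T = 4.94 + 2X.
At X = 0.622: n_B1 = 0.378, n_B2 = 1.87, n_T = 6.18.
p_i = (n_i/n_T)·P. Kp = p_B2^3 / (p_B1) = 13.2 atm^2.

Kp = 13.2 atm^2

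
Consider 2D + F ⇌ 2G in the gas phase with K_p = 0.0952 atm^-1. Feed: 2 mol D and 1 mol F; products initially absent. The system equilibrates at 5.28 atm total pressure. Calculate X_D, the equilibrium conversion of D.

X = 0.268

Take 2 mol D as basis and let X be its fractional conversion, so ξ = X.
Moles: n_D = 2 − 2X; n_F = 1 − X; n_G = 2X.
Summing: n_T = 3 − X.
y_i = n_i/n_T, p_i = y_i·P. K_p = p_G^2 / (p_D^2 p_F).
Substituting and setting equal to 0.0952 atm^-1 gives a polynomial in X; the root in (0,1) is X = 0.268.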